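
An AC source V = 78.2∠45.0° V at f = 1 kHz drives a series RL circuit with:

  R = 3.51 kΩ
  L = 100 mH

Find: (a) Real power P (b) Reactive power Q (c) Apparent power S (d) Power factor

Step 1 — Angular frequency: ω = 2π·f = 2π·1000 = 6283 rad/s.
Step 2 — Component impedances:
  R: Z = R = 3510 Ω
  L: Z = jωL = j·6283·0.1 = 0 + j628.3 Ω
Step 3 — Series combination: Z_total = R + L = 3510 + j628.3 Ω = 3566∠10.1° Ω.
Step 4 — Source phasor: V = 78.2∠45.0° V = 55.3 + j55.3 V.
Step 5 — Current: I = V / Z = 0.018 + j0.01253 A = 0.02193∠34.9° A.
Step 6 — Complex power: S = V·I* = 1.688 + j0.3022 VA.
Step 7 — Real power: P = Re(S) = 1.688 W.
Step 8 — Reactive power: Q = Im(S) = 0.3022 VAR.
Step 9 — Apparent power: |S| = 1.715 VA.
Step 10 — Power factor: PF = P/|S| = 0.9844 (lagging).

(a) P = 1.688 W  (b) Q = 0.3022 VAR  (c) S = 1.715 VA  (d) PF = 0.9844 (lagging)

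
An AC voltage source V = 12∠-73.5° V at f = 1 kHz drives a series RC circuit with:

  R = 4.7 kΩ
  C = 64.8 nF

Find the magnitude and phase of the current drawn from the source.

Step 1 — Angular frequency: ω = 2π·f = 2π·1000 = 6283 rad/s.
Step 2 — Component impedances:
  R: Z = R = 4700 Ω
  C: Z = 1/(jωC) = -j/(ω·C) = 0 - j2456 Ω
Step 3 — Series combination: Z_total = R + C = 4700 - j2456 Ω = 5303∠-27.6° Ω.
Step 4 — Source phasor: V = 12∠-73.5° V = 3.408 - j11.51 V.
Step 5 — Ohm's law: I = V / Z_total = (3.408 - j11.51) / (4700 - j2456) = 0.001574 - j0.001625 A.
Step 6 — Convert to polar: |I| = 0.002263 A, ∠I = -45.9°.

I = 0.002263∠-45.9° A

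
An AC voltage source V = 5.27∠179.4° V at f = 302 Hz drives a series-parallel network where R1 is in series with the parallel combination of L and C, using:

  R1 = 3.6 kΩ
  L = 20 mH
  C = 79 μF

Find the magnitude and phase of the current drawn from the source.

Step 1 — Angular frequency: ω = 2π·f = 2π·302 = 1898 rad/s.
Step 2 — Component impedances:
  R1: Z = R = 3600 Ω
  L: Z = jωL = j·1898·0.02 = 0 + j37.95 Ω
  C: Z = 1/(jωC) = -j/(ω·C) = 0 - j6.671 Ω
Step 3 — Parallel branch: L || C = 1/(1/L + 1/C) = 0 - j8.094 Ω.
Step 4 — Series with R1: Z_total = R1 + (L || C) = 3600 - j8.094 Ω = 3600∠-0.1° Ω.
Step 5 — Source phasor: V = 5.27∠179.4° V = -5.27 + j0.05519 V.
Step 6 — Ohm's law: I = V / Z_total = (-5.27 + j0.05519) / (3600 - j8.094) = -0.001464 + j1.204e-05 A.
Step 7 — Convert to polar: |I| = 0.001464 A, ∠I = 179.5°.

I = 0.001464∠179.5° A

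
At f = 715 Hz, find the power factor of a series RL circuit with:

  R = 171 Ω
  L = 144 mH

Step 1 — Angular frequency: ω = 2π·f = 2π·715 = 4492 rad/s.
Step 2 — Component impedances:
  R: Z = R = 171 Ω
  L: Z = jωL = j·4492·0.144 = 0 + j646.9 Ω
Step 3 — Series combination: Z_total = R + L = 171 + j646.9 Ω = 669.1∠75.2° Ω.
Step 4 — Power factor: PF = cos(φ) = Re(Z)/|Z| = 171/669.1 = 0.2556.
Step 5 — Type: Im(Z) = 646.9 ⇒ lagging (phase φ = 75.2°).

PF = 0.2556 (lagging, φ = 75.2°)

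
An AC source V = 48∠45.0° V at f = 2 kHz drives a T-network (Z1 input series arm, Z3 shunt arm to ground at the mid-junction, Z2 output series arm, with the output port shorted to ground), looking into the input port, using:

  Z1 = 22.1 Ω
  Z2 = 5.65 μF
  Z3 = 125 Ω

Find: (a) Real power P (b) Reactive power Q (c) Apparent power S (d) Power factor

Step 1 — Angular frequency: ω = 2π·f = 2π·2000 = 1.257e+04 rad/s.
Step 2 — Component impedances:
  Z1: Z = R = 22.1 Ω
  Z2: Z = 1/(jωC) = -j/(ω·C) = 0 - j14.08 Ω
  Z3: Z = R = 125 Ω
Step 3 — With the output port shorted to ground, the output series arm Z2 runs from the junction to ground; the shunt arm Z3 also runs from the junction to ground. They appear in parallel: Z3 || Z2 = 1.567 - j13.91 Ω.
Step 4 — Series with input arm Z1: Z_in = Z1 + (Z3 || Z2) = 23.67 - j13.91 Ω = 27.45∠-30.4° Ω.
Step 5 — Source phasor: V = 48∠45.0° V = 33.94 + j33.94 V.
Step 6 — Current: I = V / Z = 0.4396 + j1.692 A = 1.749∠75.4° A.
Step 7 — Complex power: S = V·I* = 72.36 - j42.52 VA.
Step 8 — Real power: P = Re(S) = 72.36 W.
Step 9 — Reactive power: Q = Im(S) = -42.52 VAR.
Step 10 — Apparent power: |S| = 83.93 VA.
Step 11 — Power factor: PF = P/|S| = 0.8622 (leading).

(a) P = 72.36 W  (b) Q = -42.52 VAR  (c) S = 83.93 VA  (d) PF = 0.8622 (leading)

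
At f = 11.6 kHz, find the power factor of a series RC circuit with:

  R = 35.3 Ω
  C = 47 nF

Step 1 — Angular frequency: ω = 2π·f = 2π·1.16e+04 = 7.288e+04 rad/s.
Step 2 — Component impedances:
  R: Z = R = 35.3 Ω
  C: Z = 1/(jωC) = -j/(ω·C) = 0 - j291.9 Ω
Step 3 — Series combination: Z_total = R + C = 35.3 - j291.9 Ω = 294∠-83.1° Ω.
Step 4 — Power factor: PF = cos(φ) = Re(Z)/|Z| = 35.3/294.05 = 0.12.
Step 5 — Type: Im(Z) = -291.9 ⇒ leading (phase φ = -83.1°).

PF = 0.12 (leading, φ = -83.1°)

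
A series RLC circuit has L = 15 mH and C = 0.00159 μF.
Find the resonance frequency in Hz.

Step 1 — Resonance condition Im(Z)=0 gives ω₀ = 1/√(LC).
Step 2 — ω₀ = 1/√(0.015·1.59e-09) = 2.048e+05 rad/s.
Step 3 — f₀ = ω₀/(2π) = 3.259e+04 Hz.

f₀ = 3.259e+04 Hz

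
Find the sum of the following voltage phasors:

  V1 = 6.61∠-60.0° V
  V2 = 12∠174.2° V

Step 1 — Convert each phasor to rectangular form:
  V1 = 6.61·(cos(-60.0°) + j·sin(-60.0°)) = 3.305 - j5.724 V
  V2 = 12·(cos(174.2°) + j·sin(174.2°)) = -11.94 + j1.213 V
Step 2 — Sum components: V_total = -8.634 - j4.512 V.
Step 3 — Convert to polar: |V_total| = 9.741 V, ∠V_total = -152.4°.

V_total = 9.741∠-152.4° V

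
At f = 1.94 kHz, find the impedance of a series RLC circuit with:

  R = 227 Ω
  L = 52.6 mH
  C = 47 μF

Step 1 — Angular frequency: ω = 2π·f = 2π·1940 = 1.219e+04 rad/s.
Step 2 — Component impedances:
  R: Z = R = 227 Ω
  L: Z = jωL = j·1.219e+04·0.0526 = 0 + j641.2 Ω
  C: Z = 1/(jωC) = -j/(ω·C) = 0 - j1.746 Ω
Step 3 — Series combination: Z_total = R + L + C = 227 + j639.4 Ω = 678.5∠70.5° Ω.

Z = 227 + j639.4 Ω = 678.5∠70.5° Ω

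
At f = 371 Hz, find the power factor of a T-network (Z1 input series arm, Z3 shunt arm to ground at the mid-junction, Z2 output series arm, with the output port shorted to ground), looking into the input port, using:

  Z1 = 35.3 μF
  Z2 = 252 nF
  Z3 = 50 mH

Step 1 — Angular frequency: ω = 2π·f = 2π·371 = 2331 rad/s.
Step 2 — Component impedances:
  Z1: Z = 1/(jωC) = -j/(ω·C) = 0 - j12.15 Ω
  Z2: Z = 1/(jωC) = -j/(ω·C) = 0 - j1702 Ω
  Z3: Z = jωL = j·2331·0.05 = 0 + j116.6 Ω
Step 3 — With the output port shorted to ground, the output series arm Z2 runs from the junction to ground; the shunt arm Z3 also runs from the junction to ground. They appear in parallel: Z3 || Z2 = 0 + j125.1 Ω.
Step 4 — Series with input arm Z1: Z_in = Z1 + (Z3 || Z2) = 0 + j113 Ω = 113∠90.0° Ω.
Step 5 — Power factor: PF = cos(φ) = Re(Z)/|Z| = 0/113 = 0.
Step 6 — Type: Im(Z) = 113 ⇒ lagging (phase φ = 90.0°).

PF = 0 (lagging, φ = 90.0°)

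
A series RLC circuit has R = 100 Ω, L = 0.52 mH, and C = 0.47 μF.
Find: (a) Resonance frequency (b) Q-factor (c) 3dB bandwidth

Step 1 — Resonance: ω₀ = 1/√(LC) = 1/√(0.00052·4.7e-07) = 6.397e+04 rad/s.
Step 2 — f₀ = ω₀/(2π) = 1.018e+04 Hz.
Step 3 — Series Q: Q = ω₀L/R = 6.397e+04·0.00052/100 = 0.3326.
Step 4 — Bandwidth: Δω = ω₀/Q = 1.923e+05 rad/s; BW = Δω/(2π) = 3.061e+04 Hz.

(a) f₀ = 1.018e+04 Hz  (b) Q = 0.3326  (c) BW = 3.061e+04 Hz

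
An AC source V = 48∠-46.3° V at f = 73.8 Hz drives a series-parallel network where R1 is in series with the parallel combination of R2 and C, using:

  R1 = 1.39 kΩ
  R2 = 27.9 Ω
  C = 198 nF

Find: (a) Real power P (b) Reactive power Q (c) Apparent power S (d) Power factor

Step 1 — Angular frequency: ω = 2π·f = 2π·73.8 = 463.7 rad/s.
Step 2 — Component impedances:
  R1: Z = R = 1390 Ω
  R2: Z = R = 27.9 Ω
  C: Z = 1/(jωC) = -j/(ω·C) = 0 - j1.089e+04 Ω
Step 3 — Parallel branch: R2 || C = 1/(1/R2 + 1/C) = 27.9 - j0.07147 Ω.
Step 4 — Series with R1: Z_total = R1 + (R2 || C) = 1418 - j0.07147 Ω = 1418∠-0.0° Ω.
Step 5 — Source phasor: V = 48∠-46.3° V = 33.16 - j34.7 V.
Step 6 — Current: I = V / Z = 0.02339 - j0.02447 A = 0.03385∠-46.3° A.
Step 7 — Complex power: S = V·I* = 1.625 - j8.19e-05 VA.
Step 8 — Real power: P = Re(S) = 1.625 W.
Step 9 — Reactive power: Q = Im(S) = -8.19e-05 VAR.
Step 10 — Apparent power: |S| = 1.625 VA.
Step 11 — Power factor: PF = P/|S| = 1 (leading).

(a) P = 1.625 W  (b) Q = -8.19e-05 VAR  (c) S = 1.625 VA  (d) PF = 1 (leading)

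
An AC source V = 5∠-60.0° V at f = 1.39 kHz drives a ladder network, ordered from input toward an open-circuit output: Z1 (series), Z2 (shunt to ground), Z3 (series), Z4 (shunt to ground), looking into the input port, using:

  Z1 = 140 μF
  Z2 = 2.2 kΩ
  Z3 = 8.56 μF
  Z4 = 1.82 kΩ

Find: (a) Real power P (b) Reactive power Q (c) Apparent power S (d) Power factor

Step 1 — Angular frequency: ω = 2π·f = 2π·1390 = 8734 rad/s.
Step 2 — Component impedances:
  Z1: Z = 1/(jωC) = -j/(ω·C) = 0 - j0.8179 Ω
  Z2: Z = R = 2200 Ω
  Z3: Z = 1/(jωC) = -j/(ω·C) = 0 - j13.38 Ω
  Z4: Z = R = 1820 Ω
Step 3 — Ladder network (open output): work backward from the far end, alternating series and parallel combinations. Z_in = 996 - j4.824 Ω = 996∠-0.3° Ω.
Step 4 — Source phasor: V = 5∠-60.0° V = 2.5 - j4.33 V.
Step 5 — Current: I = V / Z = 0.002531 - j0.004335 A = 0.00502∠-59.7° A.
Step 6 — Complex power: S = V·I* = 0.0251 - j0.0001216 VA.
Step 7 — Real power: P = Re(S) = 0.0251 W.
Step 8 — Reactive power: Q = Im(S) = -0.0001216 VAR.
Step 9 — Apparent power: |S| = 0.0251 VA.
Step 10 — Power factor: PF = P/|S| = 1 (leading).

(a) P = 0.0251 W  (b) Q = -0.0001216 VAR  (c) S = 0.0251 VA  (d) PF = 1 (leading)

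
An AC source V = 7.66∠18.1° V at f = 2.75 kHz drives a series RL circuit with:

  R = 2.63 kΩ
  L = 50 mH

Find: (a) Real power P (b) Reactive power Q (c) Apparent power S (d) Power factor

Step 1 — Angular frequency: ω = 2π·f = 2π·2750 = 1.728e+04 rad/s.
Step 2 — Component impedances:
  R: Z = R = 2630 Ω
  L: Z = jωL = j·1.728e+04·0.05 = 0 + j863.9 Ω
Step 3 — Series combination: Z_total = R + L = 2630 + j863.9 Ω = 2768∠18.2° Ω.
Step 4 — Source phasor: V = 7.66∠18.1° V = 7.281 + j2.38 V.
Step 5 — Current: I = V / Z = 0.002767 - j4.106e-06 A = 0.002767∠-0.1° A.
Step 6 — Complex power: S = V·I* = 0.02014 + j0.006615 VA.
Step 7 — Real power: P = Re(S) = 0.02014 W.
Step 8 — Reactive power: Q = Im(S) = 0.006615 VAR.
Step 9 — Apparent power: |S| = 0.0212 VA.
Step 10 — Power factor: PF = P/|S| = 0.9501 (lagging).

(a) P = 0.02014 W  (b) Q = 0.006615 VAR  (c) S = 0.0212 VA  (d) PF = 0.9501 (lagging)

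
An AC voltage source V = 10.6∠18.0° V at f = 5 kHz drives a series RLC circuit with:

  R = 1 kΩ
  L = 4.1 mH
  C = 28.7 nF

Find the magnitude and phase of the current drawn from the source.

Step 1 — Angular frequency: ω = 2π·f = 2π·5000 = 3.142e+04 rad/s.
Step 2 — Component impedances:
  R: Z = R = 1000 Ω
  L: Z = jωL = j·3.142e+04·0.0041 = 0 + j128.8 Ω
  C: Z = 1/(jωC) = -j/(ω·C) = 0 - j1109 Ω
Step 3 — Series combination: Z_total = R + L + C = 1000 - j980.3 Ω = 1400∠-44.4° Ω.
Step 4 — Source phasor: V = 10.6∠18.0° V = 10.08 + j3.276 V.
Step 5 — Ohm's law: I = V / Z_total = (10.08 + j3.276) / (1000 - j980.3) = 0.003503 + j0.00671 A.
Step 6 — Convert to polar: |I| = 0.00757 A, ∠I = 62.4°.

I = 0.00757∠62.4° A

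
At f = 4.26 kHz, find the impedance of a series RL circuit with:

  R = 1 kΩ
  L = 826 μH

Step 1 — Angular frequency: ω = 2π·f = 2π·4260 = 2.677e+04 rad/s.
Step 2 — Component impedances:
  R: Z = R = 1000 Ω
  L: Z = jωL = j·2.677e+04·0.000826 = 0 + j22.11 Ω
Step 3 — Series combination: Z_total = R + L = 1000 + j22.11 Ω = 1000∠1.3° Ω.

Z = 1000 + j22.11 Ω = 1000∠1.3° Ω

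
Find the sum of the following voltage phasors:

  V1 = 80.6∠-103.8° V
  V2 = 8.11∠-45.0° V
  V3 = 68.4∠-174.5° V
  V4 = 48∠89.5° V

Step 1 — Convert each phasor to rectangular form:
  V1 = 80.6·(cos(-103.8°) + j·sin(-103.8°)) = -19.23 - j78.27 V
  V2 = 8.11·(cos(-45.0°) + j·sin(-45.0°)) = 5.735 - j5.735 V
  V3 = 68.4·(cos(-174.5°) + j·sin(-174.5°)) = -68.09 - j6.556 V
  V4 = 48·(cos(89.5°) + j·sin(89.5°)) = 0.4189 + j48 V
Step 2 — Sum components: V_total = -81.16 - j42.57 V.
Step 3 — Convert to polar: |V_total| = 91.64 V, ∠V_total = -152.3°.

V_total = 91.64∠-152.3° V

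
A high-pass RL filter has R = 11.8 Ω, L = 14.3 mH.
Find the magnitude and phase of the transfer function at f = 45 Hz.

Step 1 — Angular frequency: ω = 2π·45 = 282.7 rad/s.
Step 2 — Transfer function: H(jω) = jωL/(R + jωL).
Step 3 — Numerator jωL = j·4.043; denominator R + jωL = 11.8 + j4.043.
Step 4 — H = 0.1051 + j0.3066.
Step 5 — Magnitude: |H| = 0.3241 (-9.8 dB); phase: φ = 71.1°.

|H| = 0.3241 (-9.8 dB), φ = 71.1°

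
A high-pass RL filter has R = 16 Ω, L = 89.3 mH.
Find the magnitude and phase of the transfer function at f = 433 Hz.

Step 1 — Angular frequency: ω = 2π·433 = 2721 rad/s.
Step 2 — Transfer function: H(jω) = jωL/(R + jωL).
Step 3 — Numerator jωL = j·243; denominator R + jωL = 16 + j243.
Step 4 — H = 0.9957 + j0.06557.
Step 5 — Magnitude: |H| = 0.9978 (-0.0 dB); phase: φ = 3.8°.

|H| = 0.9978 (-0.0 dB), φ = 3.8°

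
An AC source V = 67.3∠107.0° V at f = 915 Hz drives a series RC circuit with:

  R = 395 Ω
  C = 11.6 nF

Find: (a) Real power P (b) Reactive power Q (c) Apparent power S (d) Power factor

Step 1 — Angular frequency: ω = 2π·f = 2π·915 = 5749 rad/s.
Step 2 — Component impedances:
  R: Z = R = 395 Ω
  C: Z = 1/(jωC) = -j/(ω·C) = 0 - j1.499e+04 Ω
Step 3 — Series combination: Z_total = R + C = 395 - j1.499e+04 Ω = 1.5e+04∠-88.5° Ω.
Step 4 — Source phasor: V = 67.3∠107.0° V = -19.68 + j64.36 V.
Step 5 — Current: I = V / Z = -0.004324 - j0.001198 A = 0.004487∠-164.5° A.
Step 6 — Complex power: S = V·I* = 0.007951 - j0.3018 VA.
Step 7 — Real power: P = Re(S) = 0.007951 W.
Step 8 — Reactive power: Q = Im(S) = -0.3018 VAR.
Step 9 — Apparent power: |S| = 0.302 VA.
Step 10 — Power factor: PF = P/|S| = 0.02633 (leading).

(a) P = 0.007951 W  (b) Q = -0.3018 VAR  (c) S = 0.302 VA  (d) PF = 0.02633 (leading)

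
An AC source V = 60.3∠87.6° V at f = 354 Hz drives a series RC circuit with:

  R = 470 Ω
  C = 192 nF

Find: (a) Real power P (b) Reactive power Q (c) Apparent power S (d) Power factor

Step 1 — Angular frequency: ω = 2π·f = 2π·354 = 2224 rad/s.
Step 2 — Component impedances:
  R: Z = R = 470 Ω
  C: Z = 1/(jωC) = -j/(ω·C) = 0 - j2342 Ω
Step 3 — Series combination: Z_total = R + C = 470 - j2342 Ω = 2388∠-78.7° Ω.
Step 4 — Source phasor: V = 60.3∠87.6° V = 2.525 + j60.25 V.
Step 5 — Current: I = V / Z = -0.02452 + j0.006001 A = 0.02525∠166.3° A.
Step 6 — Complex power: S = V·I* = 0.2996 - j1.493 VA.
Step 7 — Real power: P = Re(S) = 0.2996 W.
Step 8 — Reactive power: Q = Im(S) = -1.493 VAR.
Step 9 — Apparent power: |S| = 1.522 VA.
Step 10 — Power factor: PF = P/|S| = 0.1968 (leading).

(a) P = 0.2996 W  (b) Q = -1.493 VAR  (c) S = 1.522 VA  (d) PF = 0.1968 (leading)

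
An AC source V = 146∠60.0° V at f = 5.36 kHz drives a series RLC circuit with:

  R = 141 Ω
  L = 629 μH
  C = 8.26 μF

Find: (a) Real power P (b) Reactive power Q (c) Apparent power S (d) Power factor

Step 1 — Angular frequency: ω = 2π·f = 2π·5360 = 3.368e+04 rad/s.
Step 2 — Component impedances:
  R: Z = R = 141 Ω
  L: Z = jωL = j·3.368e+04·0.000629 = 0 + j21.18 Ω
  C: Z = 1/(jωC) = -j/(ω·C) = 0 - j3.595 Ω
Step 3 — Series combination: Z_total = R + L + C = 141 + j17.59 Ω = 142.1∠7.1° Ω.
Step 4 — Source phasor: V = 146∠60.0° V = 73 + j126.4 V.
Step 5 — Current: I = V / Z = 0.6199 + j0.8194 A = 1.027∠52.9° A.
Step 6 — Complex power: S = V·I* = 148.9 + j18.57 VA.
Step 7 — Real power: P = Re(S) = 148.9 W.
Step 8 — Reactive power: Q = Im(S) = 18.57 VAR.
Step 9 — Apparent power: |S| = 150 VA.
Step 10 — Power factor: PF = P/|S| = 0.9923 (lagging).

(a) P = 148.9 W  (b) Q = 18.57 VAR  (c) S = 150 VA  (d) PF = 0.9923 (lagging)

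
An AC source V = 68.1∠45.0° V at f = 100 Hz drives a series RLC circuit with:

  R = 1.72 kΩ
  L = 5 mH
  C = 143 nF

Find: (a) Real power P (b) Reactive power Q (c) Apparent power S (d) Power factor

Step 1 — Angular frequency: ω = 2π·f = 2π·100 = 628.3 rad/s.
Step 2 — Component impedances:
  R: Z = R = 1720 Ω
  L: Z = jωL = j·628.3·0.005 = 0 + j3.142 Ω
  C: Z = 1/(jωC) = -j/(ω·C) = 0 - j1.113e+04 Ω
Step 3 — Series combination: Z_total = R + L + C = 1720 - j1.113e+04 Ω = 1.126e+04∠-81.2° Ω.
Step 4 — Source phasor: V = 68.1∠45.0° V = 48.15 + j48.15 V.
Step 5 — Current: I = V / Z = -0.003573 + j0.00488 A = 0.006049∠126.2° A.
Step 6 — Complex power: S = V·I* = 0.06293 - j0.4071 VA.
Step 7 — Real power: P = Re(S) = 0.06293 W.
Step 8 — Reactive power: Q = Im(S) = -0.4071 VAR.
Step 9 — Apparent power: |S| = 0.4119 VA.
Step 10 — Power factor: PF = P/|S| = 0.1528 (leading).

(a) P = 0.06293 W  (b) Q = -0.4071 VAR  (c) S = 0.4119 VA  (d) PF = 0.1528 (leading)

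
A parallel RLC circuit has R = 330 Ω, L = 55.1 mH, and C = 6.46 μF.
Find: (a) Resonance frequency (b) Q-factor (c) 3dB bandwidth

Step 1 — Resonance: ω₀ = 1/√(LC) = 1/√(0.0551·6.46e-06) = 1676 rad/s.
Step 2 — f₀ = ω₀/(2π) = 266.8 Hz.
Step 3 — Parallel Q: Q = R/(ω₀L) = 330/(1676·0.0551) = 3.573.
Step 4 — Bandwidth: Δω = ω₀/Q = 469.1 rad/s; BW = Δω/(2π) = 74.66 Hz.

(a) f₀ = 266.8 Hz  (b) Q = 3.573  (c) BW = 74.66 Hz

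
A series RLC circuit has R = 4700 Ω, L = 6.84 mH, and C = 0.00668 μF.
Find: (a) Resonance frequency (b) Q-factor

Step 1 — Resonance condition Im(Z)=0 gives ω₀ = 1/√(LC).
Step 2 — ω₀ = 1/√(0.00684·6.68e-09) = 1.479e+05 rad/s.
Step 3 — f₀ = ω₀/(2π) = 2.355e+04 Hz.
Step 4 — Series Q: Q = ω₀L/R = 1.479e+05·0.00684/4700 = 0.2153.

(a) f₀ = 2.355e+04 Hz  (b) Q = 0.2153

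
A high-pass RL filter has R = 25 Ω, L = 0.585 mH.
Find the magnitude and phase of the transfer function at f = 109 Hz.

Step 1 — Angular frequency: ω = 2π·109 = 684.9 rad/s.
Step 2 — Transfer function: H(jω) = jωL/(R + jωL).
Step 3 — Numerator jωL = j·0.4006; denominator R + jωL = 25 + j0.4006.
Step 4 — H = 0.0002568 + j0.01602.
Step 5 — Magnitude: |H| = 0.01602 (-35.9 dB); phase: φ = 89.1°.

|H| = 0.01602 (-35.9 dB), φ = 89.1°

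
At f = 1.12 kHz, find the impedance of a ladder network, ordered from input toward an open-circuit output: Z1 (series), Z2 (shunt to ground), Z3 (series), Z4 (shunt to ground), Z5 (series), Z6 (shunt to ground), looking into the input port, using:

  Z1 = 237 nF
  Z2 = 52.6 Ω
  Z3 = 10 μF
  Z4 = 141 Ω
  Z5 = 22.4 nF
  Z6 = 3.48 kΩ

Step 1 — Angular frequency: ω = 2π·f = 2π·1120 = 7037 rad/s.
Step 2 — Component impedances:
  Z1: Z = 1/(jωC) = -j/(ω·C) = 0 - j599.6 Ω
  Z2: Z = R = 52.6 Ω
  Z3: Z = 1/(jωC) = -j/(ω·C) = 0 - j14.21 Ω
  Z4: Z = R = 141 Ω
  Z5: Z = 1/(jωC) = -j/(ω·C) = 0 - j6344 Ω
  Z6: Z = R = 3480 Ω
Step 3 — Ladder network (open output): work backward from the far end, alternating series and parallel combinations. Z_in = 38.31 - j600.8 Ω = 602∠-86.4° Ω.

Z = 38.31 - j600.8 Ω = 602∠-86.4° Ω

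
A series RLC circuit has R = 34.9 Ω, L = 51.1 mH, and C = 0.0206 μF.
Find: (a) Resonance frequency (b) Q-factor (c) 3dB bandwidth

Step 1 — Resonance condition Im(Z)=0 gives ω₀ = 1/√(LC).
Step 2 — ω₀ = 1/√(0.0511·2.06e-08) = 3.082e+04 rad/s.
Step 3 — f₀ = ω₀/(2π) = 4905 Hz.
Step 4 — Series Q: Q = ω₀L/R = 3.082e+04·0.0511/34.9 = 45.13.
Step 5 — 3dB bandwidth: Δω = ω₀/Q = 683 rad/s; BW = Δω/(2π) = 108.7 Hz.

(a) f₀ = 4905 Hz  (b) Q = 45.13  (c) BW = 108.7 Hz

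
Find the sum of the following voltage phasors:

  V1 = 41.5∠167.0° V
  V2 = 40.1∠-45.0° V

Step 1 — Convert each phasor to rectangular form:
  V1 = 41.5·(cos(167.0°) + j·sin(167.0°)) = -40.44 + j9.335 V
  V2 = 40.1·(cos(-45.0°) + j·sin(-45.0°)) = 28.35 - j28.35 V
Step 2 — Sum components: V_total = -12.08 - j19.02 V.
Step 3 — Convert to polar: |V_total| = 22.53 V, ∠V_total = -122.4°.

V_total = 22.53∠-122.4° V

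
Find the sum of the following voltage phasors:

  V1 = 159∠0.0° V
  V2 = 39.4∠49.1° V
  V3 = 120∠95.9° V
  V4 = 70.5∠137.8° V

Step 1 — Convert each phasor to rectangular form:
  V1 = 159·(cos(0.0°) + j·sin(0.0°)) = 159 V
  V2 = 39.4·(cos(49.1°) + j·sin(49.1°)) = 25.8 + j29.78 V
  V3 = 120·(cos(95.9°) + j·sin(95.9°)) = -12.34 + j119.4 V
  V4 = 70.5·(cos(137.8°) + j·sin(137.8°)) = -52.23 + j47.36 V
Step 2 — Sum components: V_total = 120.2 + j196.5 V.
Step 3 — Convert to polar: |V_total| = 230.4 V, ∠V_total = 58.5°.

V_total = 230.4∠58.5° V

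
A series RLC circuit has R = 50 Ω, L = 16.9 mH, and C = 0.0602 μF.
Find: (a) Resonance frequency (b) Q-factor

Step 1 — Resonance condition Im(Z)=0 gives ω₀ = 1/√(LC).
Step 2 — ω₀ = 1/√(0.0169·6.02e-08) = 3.135e+04 rad/s.
Step 3 — f₀ = ω₀/(2π) = 4990 Hz.
Step 4 — Series Q: Q = ω₀L/R = 3.135e+04·0.0169/50 = 10.6.

(a) f₀ = 4990 Hz  (b) Q = 10.6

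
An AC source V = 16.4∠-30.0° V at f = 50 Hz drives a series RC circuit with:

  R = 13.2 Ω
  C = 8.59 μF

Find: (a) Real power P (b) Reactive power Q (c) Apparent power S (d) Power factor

Step 1 — Angular frequency: ω = 2π·f = 2π·50 = 314.2 rad/s.
Step 2 — Component impedances:
  R: Z = R = 13.2 Ω
  C: Z = 1/(jωC) = -j/(ω·C) = 0 - j370.6 Ω
Step 3 — Series combination: Z_total = R + C = 13.2 - j370.6 Ω = 370.8∠-88.0° Ω.
Step 4 — Source phasor: V = 16.4∠-30.0° V = 14.2 - j8.2 V.
Step 5 — Current: I = V / Z = 0.02346 + j0.03749 A = 0.04423∠58.0° A.
Step 6 — Complex power: S = V·I* = 0.02582 - j0.7249 VA.
Step 7 — Real power: P = Re(S) = 0.02582 W.
Step 8 — Reactive power: Q = Im(S) = -0.7249 VAR.
Step 9 — Apparent power: |S| = 0.7254 VA.
Step 10 — Power factor: PF = P/|S| = 0.0356 (leading).

(a) P = 0.02582 W  (b) Q = -0.7249 VAR  (c) S = 0.7254 VA  (d) PF = 0.0356 (leading)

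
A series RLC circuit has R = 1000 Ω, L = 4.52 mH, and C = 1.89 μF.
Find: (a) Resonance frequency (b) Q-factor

Step 1 — Resonance condition Im(Z)=0 gives ω₀ = 1/√(LC).
Step 2 — ω₀ = 1/√(0.00452·1.89e-06) = 1.082e+04 rad/s.
Step 3 — f₀ = ω₀/(2π) = 1722 Hz.
Step 4 — Series Q: Q = ω₀L/R = 1.082e+04·0.00452/1000 = 0.0489.

(a) f₀ = 1722 Hz  (b) Q = 0.0489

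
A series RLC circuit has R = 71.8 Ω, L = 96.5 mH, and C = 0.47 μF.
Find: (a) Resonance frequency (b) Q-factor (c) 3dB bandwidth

Step 1 — Resonance: ω₀ = 1/√(LC) = 1/√(0.0965·4.7e-07) = 4696 rad/s.
Step 2 — f₀ = ω₀/(2π) = 747.3 Hz.
Step 3 — Series Q: Q = ω₀L/R = 4696·0.0965/71.8 = 6.311.
Step 4 — Bandwidth: Δω = ω₀/Q = 744 rad/s; BW = Δω/(2π) = 118.4 Hz.

(a) f₀ = 747.3 Hz  (b) Q = 6.311  (c) BW = 118.4 Hz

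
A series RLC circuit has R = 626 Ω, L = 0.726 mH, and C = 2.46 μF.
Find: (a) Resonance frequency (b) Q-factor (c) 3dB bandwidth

Step 1 — Resonance condition Im(Z)=0 gives ω₀ = 1/√(LC).
Step 2 — ω₀ = 1/√(0.000726·2.46e-06) = 2.366e+04 rad/s.
Step 3 — f₀ = ω₀/(2π) = 3766 Hz.
Step 4 — Series Q: Q = ω₀L/R = 2.366e+04·0.000726/626 = 0.02744.
Step 5 — 3dB bandwidth: Δω = ω₀/Q = 8.623e+05 rad/s; BW = Δω/(2π) = 1.372e+05 Hz.

(a) f₀ = 3766 Hz  (b) Q = 0.02744  (c) BW = 1.372e+05 Hz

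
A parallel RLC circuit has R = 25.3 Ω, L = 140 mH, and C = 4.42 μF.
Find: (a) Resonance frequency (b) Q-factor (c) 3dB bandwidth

Step 1 — Resonance: ω₀ = 1/√(LC) = 1/√(0.14·4.42e-06) = 1271 rad/s.
Step 2 — f₀ = ω₀/(2π) = 202.3 Hz.
Step 3 — Parallel Q: Q = R/(ω₀L) = 25.3/(1271·0.14) = 0.1422.
Step 4 — Bandwidth: Δω = ω₀/Q = 8942 rad/s; BW = Δω/(2π) = 1423 Hz.

(a) f₀ = 202.3 Hz  (b) Q = 0.1422  (c) BW = 1423 Hz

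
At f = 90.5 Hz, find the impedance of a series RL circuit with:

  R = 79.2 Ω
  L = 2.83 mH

Step 1 — Angular frequency: ω = 2π·f = 2π·90.5 = 568.6 rad/s.
Step 2 — Component impedances:
  R: Z = R = 79.2 Ω
  L: Z = jωL = j·568.6·0.00283 = 0 + j1.609 Ω
Step 3 — Series combination: Z_total = R + L = 79.2 + j1.609 Ω = 79.22∠1.2° Ω.

Z = 79.2 + j1.609 Ω = 79.22∠1.2° Ω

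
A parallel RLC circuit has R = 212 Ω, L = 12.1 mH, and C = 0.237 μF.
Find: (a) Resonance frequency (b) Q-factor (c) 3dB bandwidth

Step 1 — Resonance: ω₀ = 1/√(LC) = 1/√(0.0121·2.37e-07) = 1.867e+04 rad/s.
Step 2 — f₀ = ω₀/(2π) = 2972 Hz.
Step 3 — Parallel Q: Q = R/(ω₀L) = 212/(1.867e+04·0.0121) = 0.9382.
Step 4 — Bandwidth: Δω = ω₀/Q = 1.99e+04 rad/s; BW = Δω/(2π) = 3168 Hz.

(a) f₀ = 2972 Hz  (b) Q = 0.9382  (c) BW = 3168 Hz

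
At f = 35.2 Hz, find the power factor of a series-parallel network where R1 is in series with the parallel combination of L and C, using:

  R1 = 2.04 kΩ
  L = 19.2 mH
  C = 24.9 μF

Step 1 — Angular frequency: ω = 2π·f = 2π·35.2 = 221.2 rad/s.
Step 2 — Component impedances:
  R1: Z = R = 2040 Ω
  L: Z = jωL = j·221.2·0.0192 = 0 + j4.246 Ω
  C: Z = 1/(jωC) = -j/(ω·C) = 0 - j181.6 Ω
Step 3 — Parallel branch: L || C = 1/(1/L + 1/C) = 0 + j4.348 Ω.
Step 4 — Series with R1: Z_total = R1 + (L || C) = 2040 + j4.348 Ω = 2040∠0.1° Ω.
Step 5 — Power factor: PF = cos(φ) = Re(Z)/|Z| = 2040/2040 = 1.
Step 6 — Type: Im(Z) = 4.348 ⇒ lagging (phase φ = 0.1°).

PF = 1 (lagging, φ = 0.1°)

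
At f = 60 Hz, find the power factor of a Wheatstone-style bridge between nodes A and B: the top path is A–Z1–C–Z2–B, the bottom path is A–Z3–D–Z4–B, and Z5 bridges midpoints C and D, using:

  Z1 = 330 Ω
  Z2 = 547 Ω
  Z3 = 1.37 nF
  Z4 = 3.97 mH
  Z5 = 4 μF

Step 1 — Angular frequency: ω = 2π·f = 2π·60 = 377 rad/s.
Step 2 — Component impedances:
  Z1: Z = R = 330 Ω
  Z2: Z = R = 547 Ω
  Z3: Z = 1/(jωC) = -j/(ω·C) = 0 - j1.936e+06 Ω
  Z4: Z = jωL = j·377·0.00397 = 0 + j1.497 Ω
  Z5: Z = 1/(jωC) = -j/(ω·C) = 0 - j663.1 Ω
Step 3 — Bridge requires nodal analysis (the Z5 bridge couples midpoints C and D, so the two paths cannot be reduced to a simple series/parallel combination). Setting node B to ground and injecting 1 A at node A, the 3-node admittance system at A, C, D solves to V_A = Z_AB = 654.7 - j268.8 Ω = 707.8∠-22.3° Ω.
Step 4 — Power factor: PF = cos(φ) = Re(Z)/|Z| = 654.74/707.77 = 0.9251.
Step 5 — Type: Im(Z) = -268.8 ⇒ leading (phase φ = -22.3°).

PF = 0.9251 (leading, φ = -22.3°)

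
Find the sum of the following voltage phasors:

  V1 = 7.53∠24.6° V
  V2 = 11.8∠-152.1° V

Step 1 — Convert each phasor to rectangular form:
  V1 = 7.53·(cos(24.6°) + j·sin(24.6°)) = 6.847 + j3.135 V
  V2 = 11.8·(cos(-152.1°) + j·sin(-152.1°)) = -10.43 - j5.522 V
Step 2 — Sum components: V_total = -3.582 - j2.387 V.
Step 3 — Convert to polar: |V_total| = 4.304 V, ∠V_total = -146.3°.

V_total = 4.304∠-146.3° V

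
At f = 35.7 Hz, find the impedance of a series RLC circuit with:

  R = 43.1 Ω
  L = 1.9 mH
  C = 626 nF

Step 1 — Angular frequency: ω = 2π·f = 2π·35.7 = 224.3 rad/s.
Step 2 — Component impedances:
  R: Z = R = 43.1 Ω
  L: Z = jωL = j·224.3·0.0019 = 0 + j0.4262 Ω
  C: Z = 1/(jωC) = -j/(ω·C) = 0 - j7122 Ω
Step 3 — Series combination: Z_total = R + L + C = 43.1 - j7121 Ω = 7121∠-89.7° Ω.

Z = 43.1 - j7121 Ω = 7121∠-89.7° Ω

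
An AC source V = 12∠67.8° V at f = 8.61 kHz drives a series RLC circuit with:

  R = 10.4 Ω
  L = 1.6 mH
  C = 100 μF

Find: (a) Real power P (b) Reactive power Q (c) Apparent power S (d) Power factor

Step 1 — Angular frequency: ω = 2π·f = 2π·8610 = 5.41e+04 rad/s.
Step 2 — Component impedances:
  R: Z = R = 10.4 Ω
  L: Z = jωL = j·5.41e+04·0.0016 = 0 + j86.56 Ω
  C: Z = 1/(jωC) = -j/(ω·C) = 0 - j0.1848 Ω
Step 3 — Series combination: Z_total = R + L + C = 10.4 + j86.37 Ω = 87∠83.1° Ω.
Step 4 — Source phasor: V = 12∠67.8° V = 4.534 + j11.11 V.
Step 5 — Current: I = V / Z = 0.133 - j0.03648 A = 0.1379∠-15.3° A.
Step 6 — Complex power: S = V·I* = 0.1979 + j1.643 VA.
Step 7 — Real power: P = Re(S) = 0.1979 W.
Step 8 — Reactive power: Q = Im(S) = 1.643 VAR.
Step 9 — Apparent power: |S| = 1.655 VA.
Step 10 — Power factor: PF = P/|S| = 0.1195 (lagging).

(a) P = 0.1979 W  (b) Q = 1.643 VAR  (c) S = 1.655 VA  (d) PF = 0.1195 (lagging)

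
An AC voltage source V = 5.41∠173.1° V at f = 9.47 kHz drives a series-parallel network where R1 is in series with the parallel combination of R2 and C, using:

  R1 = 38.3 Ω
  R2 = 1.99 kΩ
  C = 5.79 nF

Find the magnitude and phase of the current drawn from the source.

Step 1 — Angular frequency: ω = 2π·f = 2π·9470 = 5.95e+04 rad/s.
Step 2 — Component impedances:
  R1: Z = R = 38.3 Ω
  R2: Z = R = 1990 Ω
  C: Z = 1/(jωC) = -j/(ω·C) = 0 - j2903 Ω
Step 3 — Parallel branch: R2 || C = 1/(1/R2 + 1/C) = 1354 - j928.1 Ω.
Step 4 — Series with R1: Z_total = R1 + (R2 || C) = 1392 - j928.1 Ω = 1673∠-33.7° Ω.
Step 5 — Source phasor: V = 5.41∠173.1° V = -5.371 + j0.6499 V.
Step 6 — Ohm's law: I = V / Z_total = (-5.371 + j0.6499) / (1392 - j928.1) = -0.002886 - j0.001458 A.
Step 7 — Convert to polar: |I| = 0.003234 A, ∠I = -153.2°.

I = 0.003234∠-153.2° A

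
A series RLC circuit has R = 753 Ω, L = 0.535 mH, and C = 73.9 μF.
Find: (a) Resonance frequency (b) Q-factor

Step 1 — Resonance condition Im(Z)=0 gives ω₀ = 1/√(LC).
Step 2 — ω₀ = 1/√(0.000535·7.39e-05) = 5029 rad/s.
Step 3 — f₀ = ω₀/(2π) = 800.4 Hz.
Step 4 — Series Q: Q = ω₀L/R = 5029·0.000535/753 = 0.003573.

(a) f₀ = 800.4 Hz  (b) Q = 0.003573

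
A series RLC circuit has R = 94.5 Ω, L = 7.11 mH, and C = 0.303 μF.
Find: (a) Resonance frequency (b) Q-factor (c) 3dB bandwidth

Step 1 — Resonance: ω₀ = 1/√(LC) = 1/√(0.00711·3.03e-07) = 2.154e+04 rad/s.
Step 2 — f₀ = ω₀/(2π) = 3429 Hz.
Step 3 — Series Q: Q = ω₀L/R = 2.154e+04·0.00711/94.5 = 1.621.
Step 4 — Bandwidth: Δω = ω₀/Q = 1.329e+04 rad/s; BW = Δω/(2π) = 2115 Hz.

(a) f₀ = 3429 Hz  (b) Q = 1.621  (c) BW = 2115 Hz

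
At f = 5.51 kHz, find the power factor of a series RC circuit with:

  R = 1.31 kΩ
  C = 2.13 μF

Step 1 — Angular frequency: ω = 2π·f = 2π·5510 = 3.462e+04 rad/s.
Step 2 — Component impedances:
  R: Z = R = 1310 Ω
  C: Z = 1/(jωC) = -j/(ω·C) = 0 - j13.56 Ω
Step 3 — Series combination: Z_total = R + C = 1310 - j13.56 Ω = 1310∠-0.6° Ω.
Step 4 — Power factor: PF = cos(φ) = Re(Z)/|Z| = 1310/1310.1 = 0.9999.
Step 5 — Type: Im(Z) = -13.56 ⇒ leading (phase φ = -0.6°).

PF = 0.9999 (leading, φ = -0.6°)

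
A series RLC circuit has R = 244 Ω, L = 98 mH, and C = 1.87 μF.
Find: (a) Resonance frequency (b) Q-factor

Step 1 — Resonance condition Im(Z)=0 gives ω₀ = 1/√(LC).
Step 2 — ω₀ = 1/√(0.098·1.87e-06) = 2336 rad/s.
Step 3 — f₀ = ω₀/(2π) = 371.8 Hz.
Step 4 — Series Q: Q = ω₀L/R = 2336·0.098/244 = 0.9382.

(a) f₀ = 371.8 Hz  (b) Q = 0.9382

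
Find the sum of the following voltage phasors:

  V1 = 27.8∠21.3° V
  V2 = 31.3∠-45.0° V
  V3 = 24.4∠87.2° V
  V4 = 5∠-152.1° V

Step 1 — Convert each phasor to rectangular form:
  V1 = 27.8·(cos(21.3°) + j·sin(21.3°)) = 25.9 + j10.1 V
  V2 = 31.3·(cos(-45.0°) + j·sin(-45.0°)) = 22.13 - j22.13 V
  V3 = 24.4·(cos(87.2°) + j·sin(87.2°)) = 1.192 + j24.37 V
  V4 = 5·(cos(-152.1°) + j·sin(-152.1°)) = -4.419 - j2.34 V
Step 2 — Sum components: V_total = 44.81 + j9.997 V.
Step 3 — Convert to polar: |V_total| = 45.91 V, ∠V_total = 12.6°.

V_total = 45.91∠12.6° V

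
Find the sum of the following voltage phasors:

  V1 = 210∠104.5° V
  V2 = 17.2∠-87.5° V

Step 1 — Convert each phasor to rectangular form:
  V1 = 210·(cos(104.5°) + j·sin(104.5°)) = -52.58 + j203.3 V
  V2 = 17.2·(cos(-87.5°) + j·sin(-87.5°)) = 0.7503 - j17.18 V
Step 2 — Sum components: V_total = -51.83 + j186.1 V.
Step 3 — Convert to polar: |V_total| = 193.2 V, ∠V_total = 105.6°.

V_total = 193.2∠105.6° V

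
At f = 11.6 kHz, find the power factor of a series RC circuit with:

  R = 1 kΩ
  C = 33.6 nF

Step 1 — Angular frequency: ω = 2π·f = 2π·1.16e+04 = 7.288e+04 rad/s.
Step 2 — Component impedances:
  R: Z = R = 1000 Ω
  C: Z = 1/(jωC) = -j/(ω·C) = 0 - j408.3 Ω
Step 3 — Series combination: Z_total = R + C = 1000 - j408.3 Ω = 1080∠-22.2° Ω.
Step 4 — Power factor: PF = cos(φ) = Re(Z)/|Z| = 1000/1080.2 = 0.9258.
Step 5 — Type: Im(Z) = -408.3 ⇒ leading (phase φ = -22.2°).

PF = 0.9258 (leading, φ = -22.2°)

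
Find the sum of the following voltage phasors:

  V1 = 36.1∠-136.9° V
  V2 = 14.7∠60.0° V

Step 1 — Convert each phasor to rectangular form:
  V1 = 36.1·(cos(-136.9°) + j·sin(-136.9°)) = -26.36 - j24.67 V
  V2 = 14.7·(cos(60.0°) + j·sin(60.0°)) = 7.35 + j12.73 V
Step 2 — Sum components: V_total = -19.01 - j11.94 V.
Step 3 — Convert to polar: |V_total| = 22.45 V, ∠V_total = -147.9°.

V_total = 22.45∠-147.9° V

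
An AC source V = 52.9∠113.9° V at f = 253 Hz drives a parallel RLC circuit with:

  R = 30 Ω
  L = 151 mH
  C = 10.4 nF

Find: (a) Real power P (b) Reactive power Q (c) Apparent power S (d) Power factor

Step 1 — Angular frequency: ω = 2π·f = 2π·253 = 1590 rad/s.
Step 2 — Component impedances:
  R: Z = R = 30 Ω
  L: Z = jωL = j·1590·0.151 = 0 + j240 Ω
  C: Z = 1/(jωC) = -j/(ω·C) = 0 - j6.049e+04 Ω
Step 3 — Parallel combination: 1/Z_total = 1/R + 1/L + 1/C; Z_total = 29.54 + j3.678 Ω = 29.77∠7.1° Ω.
Step 4 — Source phasor: V = 52.9∠113.9° V = -21.43 + j48.36 V.
Step 5 — Current: I = V / Z = -0.5137 + j1.701 A = 1.777∠106.8° A.
Step 6 — Complex power: S = V·I* = 93.28 + j11.61 VA.
Step 7 — Real power: P = Re(S) = 93.28 W.
Step 8 — Reactive power: Q = Im(S) = 11.61 VAR.
Step 9 — Apparent power: |S| = 94 VA.
Step 10 — Power factor: PF = P/|S| = 0.9923 (lagging).

(a) P = 93.28 W  (b) Q = 11.61 VAR  (c) S = 94 VA  (d) PF = 0.9923 (lagging)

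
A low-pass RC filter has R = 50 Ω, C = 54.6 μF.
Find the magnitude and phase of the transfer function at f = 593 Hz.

Step 1 — Angular frequency: ω = 2π·593 = 3726 rad/s.
Step 2 — Transfer function: H(jω) = 1/(1 + jωRC).
Step 3 — Denominator: 1 + jωRC = 1 + j·3726·50·5.46e-05 = 1 + j10.17.
Step 4 — H = 0.009573 - j0.09737.
Step 5 — Magnitude: |H| = 0.09784 (-20.2 dB); phase: φ = -84.4°.

|H| = 0.09784 (-20.2 dB), φ = -84.4°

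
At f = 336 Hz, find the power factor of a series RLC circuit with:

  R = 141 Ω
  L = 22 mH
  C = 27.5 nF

Step 1 — Angular frequency: ω = 2π·f = 2π·336 = 2111 rad/s.
Step 2 — Component impedances:
  R: Z = R = 141 Ω
  L: Z = jωL = j·2111·0.022 = 0 + j46.45 Ω
  C: Z = 1/(jωC) = -j/(ω·C) = 0 - j1.722e+04 Ω
Step 3 — Series combination: Z_total = R + L + C = 141 - j1.718e+04 Ω = 1.718e+04∠-89.5° Ω.
Step 4 — Power factor: PF = cos(φ) = Re(Z)/|Z| = 141/17179 = 0.008208.
Step 5 — Type: Im(Z) = -1.718e+04 ⇒ leading (phase φ = -89.5°).

PF = 0.008208 (leading, φ = -89.5°)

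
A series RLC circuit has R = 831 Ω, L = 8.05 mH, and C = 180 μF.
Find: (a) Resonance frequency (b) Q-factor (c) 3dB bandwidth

Step 1 — Resonance condition Im(Z)=0 gives ω₀ = 1/√(LC).
Step 2 — ω₀ = 1/√(0.00805·0.00018) = 830.7 rad/s.
Step 3 — f₀ = ω₀/(2π) = 132.2 Hz.
Step 4 — Series Q: Q = ω₀L/R = 830.7·0.00805/831 = 0.008047.
Step 5 — 3dB bandwidth: Δω = ω₀/Q = 1.032e+05 rad/s; BW = Δω/(2π) = 1.643e+04 Hz.

(a) f₀ = 132.2 Hz  (b) Q = 0.008047  (c) BW = 1.643e+04 Hz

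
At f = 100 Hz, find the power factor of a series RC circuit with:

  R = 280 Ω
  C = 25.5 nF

Step 1 — Angular frequency: ω = 2π·f = 2π·100 = 628.3 rad/s.
Step 2 — Component impedances:
  R: Z = R = 280 Ω
  C: Z = 1/(jωC) = -j/(ω·C) = 0 - j6.241e+04 Ω
Step 3 — Series combination: Z_total = R + C = 280 - j6.241e+04 Ω = 6.241e+04∠-89.7° Ω.
Step 4 — Power factor: PF = cos(φ) = Re(Z)/|Z| = 280/6.241e+04 = 0.004486.
Step 5 — Type: Im(Z) = -6.241e+04 ⇒ leading (phase φ = -89.7°).

PF = 0.004486 (leading, φ = -89.7°)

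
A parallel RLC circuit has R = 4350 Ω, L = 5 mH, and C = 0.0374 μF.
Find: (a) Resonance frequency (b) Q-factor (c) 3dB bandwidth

Step 1 — Resonance: ω₀ = 1/√(LC) = 1/√(0.005·3.74e-08) = 7.313e+04 rad/s.
Step 2 — f₀ = ω₀/(2π) = 1.164e+04 Hz.
Step 3 — Parallel Q: Q = R/(ω₀L) = 4350/(7.313e+04·0.005) = 11.9.
Step 4 — Bandwidth: Δω = ω₀/Q = 6147 rad/s; BW = Δω/(2π) = 978.3 Hz.

(a) f₀ = 1.164e+04 Hz  (b) Q = 11.9  (c) BW = 978.3 Hz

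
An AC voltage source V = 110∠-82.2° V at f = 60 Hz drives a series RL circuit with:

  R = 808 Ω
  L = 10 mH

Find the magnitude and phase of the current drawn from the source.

Step 1 — Angular frequency: ω = 2π·f = 2π·60 = 377 rad/s.
Step 2 — Component impedances:
  R: Z = R = 808 Ω
  L: Z = jωL = j·377·0.01 = 0 + j3.77 Ω
Step 3 — Series combination: Z_total = R + L = 808 + j3.77 Ω = 808∠0.3° Ω.
Step 4 — Source phasor: V = 110∠-82.2° V = 14.93 - j109 V.
Step 5 — Ohm's law: I = V / Z_total = (14.93 - j109) / (808 + j3.77) = 0.01785 - j0.135 A.
Step 6 — Convert to polar: |I| = 0.1361 A, ∠I = -82.5°.

I = 0.1361∠-82.5° A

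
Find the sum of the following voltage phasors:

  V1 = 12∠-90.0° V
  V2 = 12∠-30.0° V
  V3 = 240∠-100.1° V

Step 1 — Convert each phasor to rectangular form:
  V1 = 12·(cos(-90.0°) + j·sin(-90.0°)) = 0 - j12 V
  V2 = 12·(cos(-30.0°) + j·sin(-30.0°)) = 10.39 - j6 V
  V3 = 240·(cos(-100.1°) + j·sin(-100.1°)) = -42.09 - j236.3 V
Step 2 — Sum components: V_total = -31.7 - j254.3 V.
Step 3 — Convert to polar: |V_total| = 256.2 V, ∠V_total = -97.1°.

V_total = 256.2∠-97.1° V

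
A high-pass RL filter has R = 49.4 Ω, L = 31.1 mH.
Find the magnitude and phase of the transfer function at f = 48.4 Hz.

Step 1 — Angular frequency: ω = 2π·48.4 = 304.1 rad/s.
Step 2 — Transfer function: H(jω) = jωL/(R + jωL).
Step 3 — Numerator jωL = j·9.458; denominator R + jωL = 49.4 + j9.458.
Step 4 — H = 0.03536 + j0.1847.
Step 5 — Magnitude: |H| = 0.188 (-14.5 dB); phase: φ = 79.2°.

|H| = 0.188 (-14.5 dB), φ = 79.2°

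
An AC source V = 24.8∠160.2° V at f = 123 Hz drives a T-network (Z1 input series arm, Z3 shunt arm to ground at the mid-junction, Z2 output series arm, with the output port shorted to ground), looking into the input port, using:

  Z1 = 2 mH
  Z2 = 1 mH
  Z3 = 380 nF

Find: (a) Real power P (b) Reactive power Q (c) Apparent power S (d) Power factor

Step 1 — Angular frequency: ω = 2π·f = 2π·123 = 772.8 rad/s.
Step 2 — Component impedances:
  Z1: Z = jωL = j·772.8·0.002 = 0 + j1.546 Ω
  Z2: Z = jωL = j·772.8·0.001 = 0 + j0.7728 Ω
  Z3: Z = 1/(jωC) = -j/(ω·C) = 0 - j3405 Ω
Step 3 — With the output port shorted to ground, the output series arm Z2 runs from the junction to ground; the shunt arm Z3 also runs from the junction to ground. They appear in parallel: Z3 || Z2 = 0 + j0.773 Ω.
Step 4 — Series with input arm Z1: Z_in = Z1 + (Z3 || Z2) = 0 + j2.319 Ω = 2.319∠90.0° Ω.
Step 5 — Source phasor: V = 24.8∠160.2° V = -23.33 + j8.401 V.
Step 6 — Current: I = V / Z = 3.623 + j10.06 A = 10.7∠70.2° A.
Step 7 — Complex power: S = V·I* = 0 + j265.3 VA.
Step 8 — Real power: P = Re(S) = 0 W.
Step 9 — Reactive power: Q = Im(S) = 265.3 VAR.
Step 10 — Apparent power: |S| = 265.3 VA.
Step 11 — Power factor: PF = P/|S| = 0 (lagging).

(a) P = 0 W  (b) Q = 265.3 VAR  (c) S = 265.3 VA  (d) PF = 0 (lagging)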